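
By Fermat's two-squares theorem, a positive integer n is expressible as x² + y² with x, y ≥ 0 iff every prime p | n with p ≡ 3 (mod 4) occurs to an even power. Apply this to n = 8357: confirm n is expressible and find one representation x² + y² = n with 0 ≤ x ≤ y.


Step 1: Factor n = 8357 = 61 · 137.
Step 2: Check the mod-4 condition on each prime factor: 61 ≡ 1 (mod 4), exponent 1; 137 ≡ 1 (mod 4), exponent 1.
All primes ≡ 3 (mod 4) appear to even exponent (or don't appear), so by the two-squares theorem n IS expressible as a sum of two squares.
Step 3: Build a representation. Here n = 61 · 137 is a product of primes ≡ 1 (mod 4). Each prime p ≡ 1 (mod 4) is itself a sum of two squares; find a² by testing p − a² for a perfect square:
  61: 61 − 1² = 60, 61 − 2² = 57, 61 − 3² = 52, 61 − 4² = 45, 61 − 5² = 36 = 6² ⇒ 61 = 5² + 6².
  137: 137 − 1² = 136, 137 − 2² = 133, 137 − 3² = 128, 137 − 4² = 121 = 11² ⇒ 137 = 4² + 11².
  Combine using the Brahmagupta–Fibonacci identity (a² + b²)(c² + d²) = (ac − bd)² + (ad + bc)² = (ac + bd)² + (ad − bc)²:
  61 · 137 = 8357: from (5² + 6²)(4² + 11²), take (5·4 − 6·11, 5·11 + 6·4) = (20 − 66, 55 + 24) = (-46, 79); dropping signs (only squares matter) gives (46, 79); check 46² + 79² = 2116 + 6241 = 8357 ✓.
Step 4: Order so x ≤ y and verify: 46² + 79² = 2116 + 6241 = 8357 = n. ✓

n = 8357 = 46² + 79² (one valid representation with x ≤ y).


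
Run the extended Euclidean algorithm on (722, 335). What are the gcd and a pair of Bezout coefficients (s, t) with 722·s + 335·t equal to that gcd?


Euclidean algorithm on (722, 335) — divide until remainder is 0:
  722 = 2 · 335 + 52
  335 = 6 · 52 + 23
  52 = 2 · 23 + 6
  23 = 3 · 6 + 5
  6 = 1 · 5 + 1
  5 = 5 · 1 + 0
gcd(722, 335) = 1.
Track Bezout coefficients alongside the remainders: start with r₀ = 722 = a·1 + b·0 (s = 1, t = 0) and r₁ = 335 = a·0 + b·1 (s = 0, t = 1); each new remainder r_{k+1} = r_{k-1} − q_k·r_k inherits s_{k+1} = s_{k-1} − q_k·s_k, t_{k+1} = t_{k-1} − q_k·t_k, so r_k = a·s_k + b·t_k at every step:
  q = 2: r = 52, s = 1 − 2·0 = 1, t = 0 − 2·1 = -2  (check: 722·1 + 335·(-2) = 52)
  q = 6: r = 23, s = 0 − 6·1 = -6, t = 1 − 6·(-2) = 13  (check: 722·(-6) + 335·13 = 23)
  q = 2: r = 6, s = 1 − 2·(-6) = 13, t = -2 − 2·13 = -28  (check: 722·13 + 335·(-28) = 6)
  q = 3: r = 5, s = -6 − 3·13 = -45, t = 13 − 3·(-28) = 97  (check: 722·(-45) + 335·97 = 5)
  q = 1: r = 1, s = 13 − 1·(-45) = 58, t = -28 − 1·97 = -125  (check: 722·58 + 335·(-125) = 1)
The row with r = 1 (the gcd) gives the Bezout coefficients s = 58, t = -125.
Result: 722 · (58) + 335 · (-125) = 1.

gcd(722, 335) = 1; s = 58, t = -125 (check: 722·58 + 335·(-125) = 1).


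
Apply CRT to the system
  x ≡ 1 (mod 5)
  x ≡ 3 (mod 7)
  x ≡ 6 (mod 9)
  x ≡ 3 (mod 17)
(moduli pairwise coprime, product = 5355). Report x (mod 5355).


Product of moduli M = 5 · 7 · 9 · 17 = 5355.
Merge one congruence at a time:
  Start: x ≡ 1 (mod 5).
  Combine with x ≡ 3 (mod 7); new modulus lcm = 35.
    Write x = 1 + 5·t and substitute into x ≡ 3 (mod 7): 5·t ≡ 3 − 1 = 2 (mod 7).
    The inverse of 5 mod 7 is 3 (since 5·3 = 15 = 2·7 + 1), so t ≡ 3·2 = 6 ≡ 6 (mod 7).
    Then x = 1 + 5·6 = 31, valid modulo lcm(5, 7) = 35: x ≡ 31 (mod 35).
  Combine with x ≡ 6 (mod 9); new modulus lcm = 315.
    Write x = 31 + 35·t and substitute into x ≡ 6 (mod 9): 35·t ≡ 6 − 31 = -25 (mod 9).
    Reduce coefficients mod 9: 8·t ≡ 2 (mod 9).
    The inverse of 8 mod 9 is 8 (since 8·8 = 64 = 7·9 + 1), so t ≡ 8·2 = 16 ≡ 7 (mod 9).
    Then x = 31 + 35·7 = 276, valid modulo lcm(35, 9) = 315: x ≡ 276 (mod 315).
  Combine with x ≡ 3 (mod 17); new modulus lcm = 5355.
    Write x = 276 + 315·t and substitute into x ≡ 3 (mod 17): 315·t ≡ 3 − 276 = -273 (mod 17).
    Reduce coefficients mod 17: 9·t ≡ 16 (mod 17).
    The inverse of 9 mod 17 is 2 (since 9·2 = 18 = 1·17 + 1), so t ≡ 2·16 = 32 ≡ 15 (mod 17).
    Then x = 276 + 315·15 = 5001, valid modulo lcm(315, 17) = 5355: x ≡ 5001 (mod 5355).
Verify against each original: 5001 mod 5 = 1, 5001 mod 7 = 3, 5001 mod 9 = 6, 5001 mod 17 = 3.

x ≡ 5001 (mod 5355).


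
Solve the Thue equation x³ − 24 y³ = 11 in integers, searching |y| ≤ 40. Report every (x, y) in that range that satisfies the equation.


The equation is x³ - 24y³ = 11. For fixed y, x³ = 24·y³ + 11, so a solution requires the RHS to be a perfect cube.
Strategy: iterate y from -40 to 40, compute RHS = 24·y³ + 11, and check whether it is a (positive or negative) perfect cube.
Check small values of y:
  y = 0: RHS = 11 is not a perfect cube.
  y = 1: RHS = 35 is not a perfect cube.
  y = -1: RHS = -13 is not a perfect cube.
  y = 2: RHS = 203 is not a perfect cube.
  y = -2: RHS = -181 is not a perfect cube.
  y = 3: RHS = 659 is not a perfect cube.
  y = -3: RHS = -637 is not a perfect cube.
Continuing the search up to |y| = 40 finds no solutions either.
No (x, y) in the scanned range satisfies the equation.

No integer solutions with |y| ≤ 40.


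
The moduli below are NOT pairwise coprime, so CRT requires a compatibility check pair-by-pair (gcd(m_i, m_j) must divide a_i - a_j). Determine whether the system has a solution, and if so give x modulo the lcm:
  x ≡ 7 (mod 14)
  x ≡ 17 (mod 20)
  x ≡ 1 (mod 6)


Moduli 14, 20, 6 are not pairwise coprime, so CRT works modulo lcm(m_i) when all pairwise compatibility conditions hold.
Pairwise compatibility: gcd(m_i, m_j) must divide a_i - a_j for every pair.
Merge one congruence at a time:
  Start: x ≡ 7 (mod 14).
  Combine with x ≡ 17 (mod 20): gcd(14, 20) = 2; 17 - 7 = 10, which IS divisible by 2, so compatible.
    Write x = 7 + 14·t and substitute into x ≡ 17 (mod 20): 14·t ≡ 17 − 7 = 10 (mod 20).
    Divide the congruence (and modulus) by g = 2: 7·t ≡ 5 (mod 10).
    The inverse of 7 mod 10 is 3 (since 7·3 = 21 = 2·10 + 1), so t ≡ 3·5 = 15 ≡ 5 (mod 10).
    Then x = 7 + 14·5 = 77, valid modulo lcm(14, 20) = 140: x ≡ 77 (mod 140).
  Combine with x ≡ 1 (mod 6): gcd(140, 6) = 2; 1 - 77 = -76, which IS divisible by 2, so compatible.
    Write x = 77 + 140·t and substitute into x ≡ 1 (mod 6): 140·t ≡ 1 − 77 = -76 (mod 6).
    Divide the congruence (and modulus) by g = 2: 70·t ≡ -38 (mod 3).
    Reduce coefficients mod 3: 1·t ≡ 1 (mod 3).
    So t ≡ 1 (mod 3).
    Then x = 77 + 140·1 = 217, valid modulo lcm(140, 6) = 420: x ≡ 217 (mod 420).
Verify: 217 mod 14 = 7, 217 mod 20 = 17, 217 mod 6 = 1.

x ≡ 217 (mod 420).


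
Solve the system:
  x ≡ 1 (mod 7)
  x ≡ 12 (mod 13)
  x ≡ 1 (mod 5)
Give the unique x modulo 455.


Moduli 7, 13, 5 are pairwise coprime; by CRT there is a unique solution modulo M = 7 · 13 · 5 = 455.
Solve pairwise, accumulating the modulus:
  Start with x ≡ 1 (mod 7).
  Combine with x ≡ 12 (mod 13): since gcd(7, 13) = 1, we get a unique residue mod 91.
    Write x = 1 + 7·t and substitute into x ≡ 12 (mod 13): 7·t ≡ 12 − 1 = 11 (mod 13).
    The inverse of 7 mod 13 is 2 (since 7·2 = 14 = 1·13 + 1), so t ≡ 2·11 = 22 ≡ 9 (mod 13).
    Then x = 1 + 7·9 = 64, valid modulo lcm(7, 13) = 91: x ≡ 64 (mod 91).
  Combine with x ≡ 1 (mod 5): since gcd(91, 5) = 1, we get a unique residue mod 455.
    Write x = 64 + 91·t and substitute into x ≡ 1 (mod 5): 91·t ≡ 1 − 64 = -63 (mod 5).
    Reduce coefficients mod 5: 1·t ≡ 2 (mod 5).
    So t ≡ 2 (mod 5).
    Then x = 64 + 91·2 = 246, valid modulo lcm(91, 5) = 455: x ≡ 246 (mod 455).
Verify: 246 mod 7 = 1 ✓, 246 mod 13 = 12 ✓, 246 mod 5 = 1 ✓.

x ≡ 246 (mod 455).


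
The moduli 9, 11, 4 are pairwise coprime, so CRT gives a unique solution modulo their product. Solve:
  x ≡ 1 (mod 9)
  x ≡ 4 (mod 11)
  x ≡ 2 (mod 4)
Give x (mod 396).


Moduli 9, 11, 4 are pairwise coprime; by CRT there is a unique solution modulo M = 9 · 11 · 4 = 396.
Solve pairwise, accumulating the modulus:
  Start with x ≡ 1 (mod 9).
  Combine with x ≡ 4 (mod 11): since gcd(9, 11) = 1, we get a unique residue mod 99.
    Write x = 1 + 9·t and substitute into x ≡ 4 (mod 11): 9·t ≡ 4 − 1 = 3 (mod 11).
    The inverse of 9 mod 11 is 5 (since 9·5 = 45 = 4·11 + 1), so t ≡ 5·3 = 15 ≡ 4 (mod 11).
    Then x = 1 + 9·4 = 37, valid modulo lcm(9, 11) = 99: x ≡ 37 (mod 99).
  Combine with x ≡ 2 (mod 4): since gcd(99, 4) = 1, we get a unique residue mod 396.
    Write x = 37 + 99·t and substitute into x ≡ 2 (mod 4): 99·t ≡ 2 − 37 = -35 (mod 4).
    Reduce coefficients mod 4: 3·t ≡ 1 (mod 4).
    The inverse of 3 mod 4 is 3 (since 3·3 = 9 = 2·4 + 1), so t ≡ 3·1 = 3 ≡ 3 (mod 4).
    Then x = 37 + 99·3 = 334, valid modulo lcm(99, 4) = 396: x ≡ 334 (mod 396).
Verify: 334 mod 9 = 1 ✓, 334 mod 11 = 4 ✓, 334 mod 4 = 2 ✓.

x ≡ 334 (mod 396).


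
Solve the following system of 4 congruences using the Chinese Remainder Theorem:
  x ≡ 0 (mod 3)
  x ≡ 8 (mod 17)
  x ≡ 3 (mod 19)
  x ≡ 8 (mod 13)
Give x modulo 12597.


Product of moduli M = 3 · 17 · 19 · 13 = 12597.
Merge one congruence at a time:
  Start: x ≡ 0 (mod 3).
  Combine with x ≡ 8 (mod 17); new modulus lcm = 51.
    Write x = 0 + 3·t and substitute into x ≡ 8 (mod 17): 3·t ≡ 8 − 0 = 8 (mod 17).
    The inverse of 3 mod 17 is 6 (since 3·6 = 18 = 1·17 + 1), so t ≡ 6·8 = 48 ≡ 14 (mod 17).
    Then x = 0 + 3·14 = 42, valid modulo lcm(3, 17) = 51: x ≡ 42 (mod 51).
  Combine with x ≡ 3 (mod 19); new modulus lcm = 969.
    Write x = 42 + 51·t and substitute into x ≡ 3 (mod 19): 51·t ≡ 3 − 42 = -39 (mod 19).
    Reduce coefficients mod 19: 13·t ≡ 18 (mod 19).
    The inverse of 13 mod 19 is 3 (since 13·3 = 39 = 2·19 + 1), so t ≡ 3·18 = 54 ≡ 16 (mod 19).
    Then x = 42 + 51·16 = 858, valid modulo lcm(51, 19) = 969: x ≡ 858 (mod 969).
  Combine with x ≡ 8 (mod 13); new modulus lcm = 12597.
    Write x = 858 + 969·t and substitute into x ≡ 8 (mod 13): 969·t ≡ 8 − 858 = -850 (mod 13).
    Reduce coefficients mod 13: 7·t ≡ 8 (mod 13).
    The inverse of 7 mod 13 is 2 (since 7·2 = 14 = 1·13 + 1), so t ≡ 2·8 = 16 ≡ 3 (mod 13).
    Then x = 858 + 969·3 = 3765, valid modulo lcm(969, 13) = 12597: x ≡ 3765 (mod 12597).
Verify against each original: 3765 mod 3 = 0, 3765 mod 17 = 8, 3765 mod 19 = 3, 3765 mod 13 = 8.

x ≡ 3765 (mod 12597).


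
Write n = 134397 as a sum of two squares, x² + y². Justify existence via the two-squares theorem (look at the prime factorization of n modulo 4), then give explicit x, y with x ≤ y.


Step 1: Factor n = 134397 = 3^2 · 109 · 137.
Step 2: Check the mod-4 condition on each prime factor: 3 ≡ 3 (mod 4), exponent 2 (must be even); 109 ≡ 1 (mod 4), exponent 1; 137 ≡ 1 (mod 4), exponent 1.
All primes ≡ 3 (mod 4) appear to even exponent (or don't appear), so by the two-squares theorem n IS expressible as a sum of two squares.
Step 3: Build a representation. Group n = k² · m with k = 3 and m = 109 · 137 = 14933 (a product of primes ≡ 1 (mod 4)); a representation of m scales to one of n via (k·x)² + (k·y)² = k²(x² + y²). Each prime p ≡ 1 (mod 4) is itself a sum of two squares; find a² by testing p − a² for a perfect square:
  109: 109 − 1² = 108, 109 − 2² = 105, 109 − 3² = 100 = 10² ⇒ 109 = 3² + 10².
  137: 137 − 1² = 136, 137 − 2² = 133, 137 − 3² = 128, 137 − 4² = 121 = 11² ⇒ 137 = 4² + 11².
  Combine using the Brahmagupta–Fibonacci identity (a² + b²)(c² + d²) = (ac − bd)² + (ad + bc)² = (ac + bd)² + (ad − bc)²:
  109 · 137 = 14933: from (3² + 10²)(4² + 11²), take (3·4 − 10·11, 3·11 + 10·4) = (12 − 110, 33 + 40) = (-98, 73); dropping signs (only squares matter) gives (98, 73); check 98² + 73² = 9604 + 5329 = 14933 ✓.
  Scale by k = 3: (3·98, 3·73) = (294, 219).
Step 4: Order so x ≤ y and verify: 219² + 294² = 47961 + 86436 = 134397 = n. ✓

n = 134397 = 219² + 294² (one valid representation with x ≤ y).


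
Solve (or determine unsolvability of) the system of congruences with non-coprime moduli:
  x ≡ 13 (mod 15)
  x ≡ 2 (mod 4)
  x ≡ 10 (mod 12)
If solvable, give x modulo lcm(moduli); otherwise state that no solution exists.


Moduli 15, 4, 12 are not pairwise coprime, so CRT works modulo lcm(m_i) when all pairwise compatibility conditions hold.
Pairwise compatibility: gcd(m_i, m_j) must divide a_i - a_j for every pair.
Merge one congruence at a time:
  Start: x ≡ 13 (mod 15).
  Combine with x ≡ 2 (mod 4): gcd(15, 4) = 1; 2 - 13 = -11, which IS divisible by 1, so compatible.
    Write x = 13 + 15·t and substitute into x ≡ 2 (mod 4): 15·t ≡ 2 − 13 = -11 (mod 4).
    Reduce coefficients mod 4: 3·t ≡ 1 (mod 4).
    The inverse of 3 mod 4 is 3 (since 3·3 = 9 = 2·4 + 1), so t ≡ 3·1 = 3 ≡ 3 (mod 4).
    Then x = 13 + 15·3 = 58, valid modulo lcm(15, 4) = 60: x ≡ 58 (mod 60).
  Combine with x ≡ 10 (mod 12): gcd(60, 12) = 12; 10 - 58 = -48, which IS divisible by 12, so compatible.
    Write x = 58 + 60·t and substitute into x ≡ 10 (mod 12): 60·t ≡ 10 − 58 = -48 (mod 12).
    Divide the congruence (and modulus) by g = 12: 5·t ≡ -4 (mod 1).
    Modulo 1 every t works; take t = 0.
    Then x = 58 + 60·0 = 58, valid modulo lcm(60, 12) = 60: x ≡ 58 (mod 60).
Verify: 58 mod 15 = 13, 58 mod 4 = 2, 58 mod 12 = 10.

x ≡ 58 (mod 60).


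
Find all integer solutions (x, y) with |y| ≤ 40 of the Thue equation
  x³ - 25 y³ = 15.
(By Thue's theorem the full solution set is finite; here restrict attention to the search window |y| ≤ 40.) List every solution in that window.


The equation is x³ - 25y³ = 15. For fixed y, x³ = 25·y³ + 15, so a solution requires the RHS to be a perfect cube.
Strategy: iterate y from -40 to 40, compute RHS = 25·y³ + 15, and check whether it is a (positive or negative) perfect cube.
Check small values of y:
  y = 0: RHS = 15 is not a perfect cube.
  y = 1: RHS = 40 is not a perfect cube.
  y = -1: RHS = -10 is not a perfect cube.
  y = 2: RHS = 215 is not a perfect cube.
  y = -2: RHS = -185 is not a perfect cube.
  y = 3: RHS = 690 is not a perfect cube.
  y = -3: RHS = -660 is not a perfect cube.
Continuing the search up to |y| = 40 finds no solutions either.
No (x, y) in the scanned range satisfies the equation.

No integer solutions with |y| ≤ 40.


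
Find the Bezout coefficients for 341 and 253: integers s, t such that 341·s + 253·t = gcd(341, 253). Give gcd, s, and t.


Euclidean algorithm on (341, 253) — divide until remainder is 0:
  341 = 1 · 253 + 88
  253 = 2 · 88 + 77
  88 = 1 · 77 + 11
  77 = 7 · 11 + 0
gcd(341, 253) = 11.
Track Bezout coefficients alongside the remainders: start with r₀ = 341 = a·1 + b·0 (s = 1, t = 0) and r₁ = 253 = a·0 + b·1 (s = 0, t = 1); each new remainder r_{k+1} = r_{k-1} − q_k·r_k inherits s_{k+1} = s_{k-1} − q_k·s_k, t_{k+1} = t_{k-1} − q_k·t_k, so r_k = a·s_k + b·t_k at every step:
  q = 1: r = 88, s = 1 − 1·0 = 1, t = 0 − 1·1 = -1  (check: 341·1 + 253·(-1) = 88)
  q = 2: r = 77, s = 0 − 2·1 = -2, t = 1 − 2·(-1) = 3  (check: 341·(-2) + 253·3 = 77)
  q = 1: r = 11, s = 1 − 1·(-2) = 3, t = -1 − 1·3 = -4  (check: 341·3 + 253·(-4) = 11)
The row with r = 11 (the gcd) gives the Bezout coefficients s = 3, t = -4.
Result: 341 · (3) + 253 · (-4) = 11.

gcd(341, 253) = 11; s = 3, t = -4 (check: 341·3 + 253·(-4) = 11).


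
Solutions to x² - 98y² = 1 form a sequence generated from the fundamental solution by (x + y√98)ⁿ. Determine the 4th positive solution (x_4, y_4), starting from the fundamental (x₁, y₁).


Step 1: Find the fundamental solution (x₁, y₁) of x² - 98y² = 1.
  Expand √98 as a continued fraction. a₀ = ⌊√98⌋ = 9; iterate m_{k+1} = d_k·a_k − m_k, d_{k+1} = (98 − m_{k+1}²)/d_k, a_{k+1} = ⌊(a₀ + m_{k+1})/d_{k+1}⌋ (starting m₀ = 0, d₀ = 1), with convergents p_k = a_k·p_{k-1} + p_{k-2}, q_k = a_k·q_{k-1} + q_{k-2} (p₋₁ = 1, q₋₁ = 0):
  k = 0: a₀ = 9; p₀/q₀ = 9/1; p₀² − 98·q₀² = 81 − 98 = -17.
  k = 1: m = 9, d = 17, a = ⌊(9 + 9)/17⌋ = 1; p/q = (1·9 + 1)/(1·1 + 0) = 10/1; p² − 98·q² = 100 − 98 = 2.
  k = 2: m = 8, d = 2, a = ⌊(9 + 8)/2⌋ = 8; p/q = (8·10 + 9)/(8·1 + 1) = 89/9; p² − 98·q² = 7921 − 7938 = -17.
  k = 3: m = 8, d = 17, a = ⌊(9 + 8)/17⌋ = 1; p/q = (1·89 + 10)/(1·9 + 1) = 99/10; p² − 98·q² = 9801 − 9800 = 1.
  The first convergent with p² − 98·q² = 1 gives the fundamental solution (x₁, y₁) = (99, 10).
Step 2: Apply the recurrence (x_{n+1}, y_{n+1}) = (x₁x_n + 98y₁y_n, x₁y_n + y₁x_n) repeatedly.
  From (x_1, y_1) = (99, 10): x_2 = 99·99 + 98·10·10 = 19601; y_2 = 99·10 + 10·99 = 1980.
  From (x_2, y_2) = (19601, 1980): x_3 = 99·19601 + 98·10·1980 = 3880899; y_3 = 99·1980 + 10·19601 = 392030.
  From (x_3, y_3) = (3880899, 392030): x_4 = 99·3880899 + 98·10·392030 = 768398401; y_4 = 99·392030 + 10·3880899 = 77619960.
Step 3: Verify x_4² - 98·y_4² = 590436102659356801 - 590436102659356800 = 1 (should be 1). ✓

(x_1, y_1) = (99, 10); (x_4, y_4) = (768398401, 77619960).


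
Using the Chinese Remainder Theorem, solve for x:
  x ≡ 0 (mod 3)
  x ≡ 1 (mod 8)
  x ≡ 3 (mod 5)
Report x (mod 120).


Moduli 3, 8, 5 are pairwise coprime; by CRT there is a unique solution modulo M = 3 · 8 · 5 = 120.
Solve pairwise, accumulating the modulus:
  Start with x ≡ 0 (mod 3).
  Combine with x ≡ 1 (mod 8): since gcd(3, 8) = 1, we get a unique residue mod 24.
    Write x = 0 + 3·t and substitute into x ≡ 1 (mod 8): 3·t ≡ 1 − 0 = 1 (mod 8).
    The inverse of 3 mod 8 is 3 (since 3·3 = 9 = 1·8 + 1), so t ≡ 3·1 = 3 ≡ 3 (mod 8).
    Then x = 0 + 3·3 = 9, valid modulo lcm(3, 8) = 24: x ≡ 9 (mod 24).
  Combine with x ≡ 3 (mod 5): since gcd(24, 5) = 1, we get a unique residue mod 120.
    Write x = 9 + 24·t and substitute into x ≡ 3 (mod 5): 24·t ≡ 3 − 9 = -6 (mod 5).
    Reduce coefficients mod 5: 4·t ≡ 4 (mod 5).
    The inverse of 4 mod 5 is 4 (since 4·4 = 16 = 3·5 + 1), so t ≡ 4·4 = 16 ≡ 1 (mod 5).
    Then x = 9 + 24·1 = 33, valid modulo lcm(24, 5) = 120: x ≡ 33 (mod 120).
Verify: 33 mod 3 = 0 ✓, 33 mod 8 = 1 ✓, 33 mod 5 = 3 ✓.

x ≡ 33 (mod 120).


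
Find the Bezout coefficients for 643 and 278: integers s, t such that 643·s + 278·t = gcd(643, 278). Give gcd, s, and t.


Euclidean algorithm on (643, 278) — divide until remainder is 0:
  643 = 2 · 278 + 87
  278 = 3 · 87 + 17
  87 = 5 · 17 + 2
  17 = 8 · 2 + 1
  2 = 2 · 1 + 0
gcd(643, 278) = 1.
Track Bezout coefficients alongside the remainders: start with r₀ = 643 = a·1 + b·0 (s = 1, t = 0) and r₁ = 278 = a·0 + b·1 (s = 0, t = 1); each new remainder r_{k+1} = r_{k-1} − q_k·r_k inherits s_{k+1} = s_{k-1} − q_k·s_k, t_{k+1} = t_{k-1} − q_k·t_k, so r_k = a·s_k + b·t_k at every step:
  q = 2: r = 87, s = 1 − 2·0 = 1, t = 0 − 2·1 = -2  (check: 643·1 + 278·(-2) = 87)
  q = 3: r = 17, s = 0 − 3·1 = -3, t = 1 − 3·(-2) = 7  (check: 643·(-3) + 278·7 = 17)
  q = 5: r = 2, s = 1 − 5·(-3) = 16, t = -2 − 5·7 = -37  (check: 643·16 + 278·(-37) = 2)
  q = 8: r = 1, s = -3 − 8·16 = -131, t = 7 − 8·(-37) = 303  (check: 643·(-131) + 278·303 = 1)
The row with r = 1 (the gcd) gives the Bezout coefficients s = -131, t = 303.
Result: 643 · (-131) + 278 · (303) = 1.

gcd(643, 278) = 1; s = -131, t = 303 (check: 643·(-131) + 278·303 = 1).


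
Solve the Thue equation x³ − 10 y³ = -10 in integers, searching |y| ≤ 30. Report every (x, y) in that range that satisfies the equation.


The equation is x³ - 10y³ = -10. For fixed y, x³ = 10·y³ − 10, so a solution requires the RHS to be a perfect cube.
Strategy: iterate y from -30 to 30, compute RHS = 10·y³ − 10, and check whether it is a (positive or negative) perfect cube.
Check small values of y:
  y = 0: RHS = -10 is not a perfect cube.
  y = 1: RHS = 0 = (0)³ ⇒ x = 0 works.
  y = -1: RHS = -20 is not a perfect cube.
  y = 2: RHS = 70 is not a perfect cube.
  y = -2: RHS = -90 is not a perfect cube.
  y = 3: RHS = 260 is not a perfect cube.
  y = -3: RHS = -280 is not a perfect cube.
Continuing the search up to |y| = 30 finds no further solutions beyond those listed.
Collected solutions: (0, 1).

Solutions (with |y| ≤ 30): (0, 1).


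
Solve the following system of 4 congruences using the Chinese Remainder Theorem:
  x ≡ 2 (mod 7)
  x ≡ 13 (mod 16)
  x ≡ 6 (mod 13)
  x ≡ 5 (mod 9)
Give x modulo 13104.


Product of moduli M = 7 · 16 · 13 · 9 = 13104.
Merge one congruence at a time:
  Start: x ≡ 2 (mod 7).
  Combine with x ≡ 13 (mod 16); new modulus lcm = 112.
    Write x = 2 + 7·t and substitute into x ≡ 13 (mod 16): 7·t ≡ 13 − 2 = 11 (mod 16).
    The inverse of 7 mod 16 is 7 (since 7·7 = 49 = 3·16 + 1), so t ≡ 7·11 = 77 ≡ 13 (mod 16).
    Then x = 2 + 7·13 = 93, valid modulo lcm(7, 16) = 112: x ≡ 93 (mod 112).
  Combine with x ≡ 6 (mod 13); new modulus lcm = 1456.
    Write x = 93 + 112·t and substitute into x ≡ 6 (mod 13): 112·t ≡ 6 − 93 = -87 (mod 13).
    Reduce coefficients mod 13: 8·t ≡ 4 (mod 13).
    The inverse of 8 mod 13 is 5 (since 8·5 = 40 = 3·13 + 1), so t ≡ 5·4 = 20 ≡ 7 (mod 13).
    Then x = 93 + 112·7 = 877, valid modulo lcm(112, 13) = 1456: x ≡ 877 (mod 1456).
  Combine with x ≡ 5 (mod 9); new modulus lcm = 13104.
    Write x = 877 + 1456·t and substitute into x ≡ 5 (mod 9): 1456·t ≡ 5 − 877 = -872 (mod 9).
    Reduce coefficients mod 9: 7·t ≡ 1 (mod 9).
    The inverse of 7 mod 9 is 4 (since 7·4 = 28 = 3·9 + 1), so t ≡ 4·1 = 4 ≡ 4 (mod 9).
    Then x = 877 + 1456·4 = 6701, valid modulo lcm(1456, 9) = 13104: x ≡ 6701 (mod 13104).
Verify against each original: 6701 mod 7 = 2, 6701 mod 16 = 13, 6701 mod 13 = 6, 6701 mod 9 = 5.

x ≡ 6701 (mod 13104).


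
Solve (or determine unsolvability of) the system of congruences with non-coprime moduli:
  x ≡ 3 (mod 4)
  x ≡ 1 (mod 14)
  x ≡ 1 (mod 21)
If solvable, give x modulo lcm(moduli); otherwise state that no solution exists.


Moduli 4, 14, 21 are not pairwise coprime, so CRT works modulo lcm(m_i) when all pairwise compatibility conditions hold.
Pairwise compatibility: gcd(m_i, m_j) must divide a_i - a_j for every pair.
Merge one congruence at a time:
  Start: x ≡ 3 (mod 4).
  Combine with x ≡ 1 (mod 14): gcd(4, 14) = 2; 1 - 3 = -2, which IS divisible by 2, so compatible.
    Write x = 3 + 4·t and substitute into x ≡ 1 (mod 14): 4·t ≡ 1 − 3 = -2 (mod 14).
    Divide the congruence (and modulus) by g = 2: 2·t ≡ -1 (mod 7).
    Reduce coefficients mod 7: 2·t ≡ 6 (mod 7).
    The inverse of 2 mod 7 is 4 (since 2·4 = 8 = 1·7 + 1), so t ≡ 4·6 = 24 ≡ 3 (mod 7).
    Then x = 3 + 4·3 = 15, valid modulo lcm(4, 14) = 28: x ≡ 15 (mod 28).
  Combine with x ≡ 1 (mod 21): gcd(28, 21) = 7; 1 - 15 = -14, which IS divisible by 7, so compatible.
    Write x = 15 + 28·t and substitute into x ≡ 1 (mod 21): 28·t ≡ 1 − 15 = -14 (mod 21).
    Divide the congruence (and modulus) by g = 7: 4·t ≡ -2 (mod 3).
    Reduce coefficients mod 3: 1·t ≡ 1 (mod 3).
    So t ≡ 1 (mod 3).
    Then x = 15 + 28·1 = 43, valid modulo lcm(28, 21) = 84: x ≡ 43 (mod 84).
Verify: 43 mod 4 = 3, 43 mod 14 = 1, 43 mod 21 = 1.

x ≡ 43 (mod 84).


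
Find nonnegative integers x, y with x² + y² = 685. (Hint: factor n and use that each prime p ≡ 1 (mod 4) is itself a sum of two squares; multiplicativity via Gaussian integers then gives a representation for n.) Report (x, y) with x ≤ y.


Step 1: Factor n = 685 = 5 · 137.
Step 2: Check the mod-4 condition on each prime factor: 5 ≡ 1 (mod 4), exponent 1; 137 ≡ 1 (mod 4), exponent 1.
All primes ≡ 3 (mod 4) appear to even exponent (or don't appear), so by the two-squares theorem n IS expressible as a sum of two squares.
Step 3: Build a representation. Here n = 5 · 137 is a product of primes ≡ 1 (mod 4). Each prime p ≡ 1 (mod 4) is itself a sum of two squares; find a² by testing p − a² for a perfect square:
  5: 5 − 1² = 4 = 2² ⇒ 5 = 1² + 2².
  137: 137 − 1² = 136, 137 − 2² = 133, 137 − 3² = 128, 137 − 4² = 121 = 11² ⇒ 137 = 4² + 11².
  Combine using the Brahmagupta–Fibonacci identity (a² + b²)(c² + d²) = (ac − bd)² + (ad + bc)² = (ac + bd)² + (ad − bc)²:
  5 · 137 = 685: from (1² + 2²)(4² + 11²), take (1·4 − 2·11, 1·11 + 2·4) = (4 − 22, 11 + 8) = (-18, 19); dropping signs (only squares matter) gives (18, 19); check 18² + 19² = 324 + 361 = 685 ✓.
Step 4: Order so x ≤ y and verify: 18² + 19² = 324 + 361 = 685 = n. ✓

n = 685 = 18² + 19² (one valid representation with x ≤ y).


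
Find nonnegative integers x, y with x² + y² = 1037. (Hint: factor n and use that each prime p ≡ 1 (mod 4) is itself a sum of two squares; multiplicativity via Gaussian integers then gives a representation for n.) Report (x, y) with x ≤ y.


Step 1: Factor n = 1037 = 17 · 61.
Step 2: Check the mod-4 condition on each prime factor: 17 ≡ 1 (mod 4), exponent 1; 61 ≡ 1 (mod 4), exponent 1.
All primes ≡ 3 (mod 4) appear to even exponent (or don't appear), so by the two-squares theorem n IS expressible as a sum of two squares.
Step 3: Build a representation. Here n = 17 · 61 is a product of primes ≡ 1 (mod 4). Each prime p ≡ 1 (mod 4) is itself a sum of two squares; find a² by testing p − a² for a perfect square:
  17: 17 − 1² = 16 = 4² ⇒ 17 = 1² + 4².
  61: 61 − 1² = 60, 61 − 2² = 57, 61 − 3² = 52, 61 − 4² = 45, 61 − 5² = 36 = 6² ⇒ 61 = 5² + 6².
  Combine using the Brahmagupta–Fibonacci identity (a² + b²)(c² + d²) = (ac − bd)² + (ad + bc)² = (ac + bd)² + (ad − bc)²:
  17 · 61 = 1037: from (1² + 4²)(5² + 6²), take (1·5 − 4·6, 1·6 + 4·5) = (5 − 24, 6 + 20) = (-19, 26); dropping signs (only squares matter) gives (19, 26); check 19² + 26² = 361 + 676 = 1037 ✓.
Step 4: Order so x ≤ y and verify: 19² + 26² = 361 + 676 = 1037 = n. ✓

n = 1037 = 19² + 26² (one valid representation with x ≤ y).


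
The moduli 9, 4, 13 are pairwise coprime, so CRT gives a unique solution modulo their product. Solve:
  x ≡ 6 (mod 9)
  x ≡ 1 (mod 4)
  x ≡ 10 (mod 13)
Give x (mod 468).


Moduli 9, 4, 13 are pairwise coprime; by CRT there is a unique solution modulo M = 9 · 4 · 13 = 468.
Solve pairwise, accumulating the modulus:
  Start with x ≡ 6 (mod 9).
  Combine with x ≡ 1 (mod 4): since gcd(9, 4) = 1, we get a unique residue mod 36.
    Write x = 6 + 9·t and substitute into x ≡ 1 (mod 4): 9·t ≡ 1 − 6 = -5 (mod 4).
    Reduce coefficients mod 4: 1·t ≡ 3 (mod 4).
    So t ≡ 3 (mod 4).
    Then x = 6 + 9·3 = 33, valid modulo lcm(9, 4) = 36: x ≡ 33 (mod 36).
  Combine with x ≡ 10 (mod 13): since gcd(36, 13) = 1, we get a unique residue mod 468.
    Write x = 33 + 36·t and substitute into x ≡ 10 (mod 13): 36·t ≡ 10 − 33 = -23 (mod 13).
    Reduce coefficients mod 13: 10·t ≡ 3 (mod 13).
    The inverse of 10 mod 13 is 4 (since 10·4 = 40 = 3·13 + 1), so t ≡ 4·3 = 12 ≡ 12 (mod 13).
    Then x = 33 + 36·12 = 465, valid modulo lcm(36, 13) = 468: x ≡ 465 (mod 468).
Verify: 465 mod 9 = 6 ✓, 465 mod 4 = 1 ✓, 465 mod 13 = 10 ✓.

x ≡ 465 (mod 468).


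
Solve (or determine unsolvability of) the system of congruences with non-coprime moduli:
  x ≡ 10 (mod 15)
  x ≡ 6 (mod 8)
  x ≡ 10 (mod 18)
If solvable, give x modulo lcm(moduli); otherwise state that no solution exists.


Moduli 15, 8, 18 are not pairwise coprime, so CRT works modulo lcm(m_i) when all pairwise compatibility conditions hold.
Pairwise compatibility: gcd(m_i, m_j) must divide a_i - a_j for every pair.
Merge one congruence at a time:
  Start: x ≡ 10 (mod 15).
  Combine with x ≡ 6 (mod 8): gcd(15, 8) = 1; 6 - 10 = -4, which IS divisible by 1, so compatible.
    Write x = 10 + 15·t and substitute into x ≡ 6 (mod 8): 15·t ≡ 6 − 10 = -4 (mod 8).
    Reduce coefficients mod 8: 7·t ≡ 4 (mod 8).
    The inverse of 7 mod 8 is 7 (since 7·7 = 49 = 6·8 + 1), so t ≡ 7·4 = 28 ≡ 4 (mod 8).
    Then x = 10 + 15·4 = 70, valid modulo lcm(15, 8) = 120: x ≡ 70 (mod 120).
  Combine with x ≡ 10 (mod 18): gcd(120, 18) = 6; 10 - 70 = -60, which IS divisible by 6, so compatible.
    Write x = 70 + 120·t and substitute into x ≡ 10 (mod 18): 120·t ≡ 10 − 70 = -60 (mod 18).
    Divide the congruence (and modulus) by g = 6: 20·t ≡ -10 (mod 3).
    Reduce coefficients mod 3: 2·t ≡ 2 (mod 3).
    The inverse of 2 mod 3 is 2 (since 2·2 = 4 = 1·3 + 1), so t ≡ 2·2 = 4 ≡ 1 (mod 3).
    Then x = 70 + 120·1 = 190, valid modulo lcm(120, 18) = 360: x ≡ 190 (mod 360).
Verify: 190 mod 15 = 10, 190 mod 8 = 6, 190 mod 18 = 10.

x ≡ 190 (mod 360).


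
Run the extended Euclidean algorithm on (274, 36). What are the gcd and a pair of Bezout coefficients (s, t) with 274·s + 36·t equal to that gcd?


Euclidean algorithm on (274, 36) — divide until remainder is 0:
  274 = 7 · 36 + 22
  36 = 1 · 22 + 14
  22 = 1 · 14 + 8
  14 = 1 · 8 + 6
  8 = 1 · 6 + 2
  6 = 3 · 2 + 0
gcd(274, 36) = 2.
Track Bezout coefficients alongside the remainders: start with r₀ = 274 = a·1 + b·0 (s = 1, t = 0) and r₁ = 36 = a·0 + b·1 (s = 0, t = 1); each new remainder r_{k+1} = r_{k-1} − q_k·r_k inherits s_{k+1} = s_{k-1} − q_k·s_k, t_{k+1} = t_{k-1} − q_k·t_k, so r_k = a·s_k + b·t_k at every step:
  q = 7: r = 22, s = 1 − 7·0 = 1, t = 0 − 7·1 = -7  (check: 274·1 + 36·(-7) = 22)
  q = 1: r = 14, s = 0 − 1·1 = -1, t = 1 − 1·(-7) = 8  (check: 274·(-1) + 36·8 = 14)
  q = 1: r = 8, s = 1 − 1·(-1) = 2, t = -7 − 1·8 = -15  (check: 274·2 + 36·(-15) = 8)
  q = 1: r = 6, s = -1 − 1·2 = -3, t = 8 − 1·(-15) = 23  (check: 274·(-3) + 36·23 = 6)
  q = 1: r = 2, s = 2 − 1·(-3) = 5, t = -15 − 1·23 = -38  (check: 274·5 + 36·(-38) = 2)
The row with r = 2 (the gcd) gives the Bezout coefficients s = 5, t = -38.
Result: 274 · (5) + 36 · (-38) = 2.

gcd(274, 36) = 2; s = 5, t = -38 (check: 274·5 + 36·(-38) = 2).


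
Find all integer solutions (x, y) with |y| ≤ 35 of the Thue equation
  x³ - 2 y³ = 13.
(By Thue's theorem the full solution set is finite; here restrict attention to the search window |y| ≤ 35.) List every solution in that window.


The equation is x³ - 2y³ = 13. For fixed y, x³ = 2·y³ + 13, so a solution requires the RHS to be a perfect cube.
Strategy: iterate y from -35 to 35, compute RHS = 2·y³ + 13, and check whether it is a (positive or negative) perfect cube.
Check small values of y:
  y = 0: RHS = 13 is not a perfect cube.
  y = 1: RHS = 15 is not a perfect cube.
  y = -1: RHS = 11 is not a perfect cube.
  y = 2: RHS = 29 is not a perfect cube.
  y = -2: RHS = -3 is not a perfect cube.
  y = 3: RHS = 67 is not a perfect cube.
  y = -3: RHS = -41 is not a perfect cube.
Continuing the search up to |y| = 35 finds no solutions either.
No (x, y) in the scanned range satisfies the equation.

No integer solutions with |y| ≤ 35.


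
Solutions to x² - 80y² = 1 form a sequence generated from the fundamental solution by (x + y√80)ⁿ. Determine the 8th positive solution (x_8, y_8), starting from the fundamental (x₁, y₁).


Step 1: Find the fundamental solution (x₁, y₁) of x² - 80y² = 1.
  Expand √80 as a continued fraction. a₀ = ⌊√80⌋ = 8; iterate m_{k+1} = d_k·a_k − m_k, d_{k+1} = (80 − m_{k+1}²)/d_k, a_{k+1} = ⌊(a₀ + m_{k+1})/d_{k+1}⌋ (starting m₀ = 0, d₀ = 1), with convergents p_k = a_k·p_{k-1} + p_{k-2}, q_k = a_k·q_{k-1} + q_{k-2} (p₋₁ = 1, q₋₁ = 0):
  k = 0: a₀ = 8; p₀/q₀ = 8/1; p₀² − 80·q₀² = 64 − 80 = -16.
  k = 1: m = 8, d = 16, a = ⌊(8 + 8)/16⌋ = 1; p/q = (1·8 + 1)/(1·1 + 0) = 9/1; p² − 80·q² = 81 − 80 = 1.
  The first convergent with p² − 80·q² = 1 gives the fundamental solution (x₁, y₁) = (9, 1).
Step 2: Apply the recurrence (x_{n+1}, y_{n+1}) = (x₁x_n + 80y₁y_n, x₁y_n + y₁x_n) repeatedly.
  From (x_1, y_1) = (9, 1): x_2 = 9·9 + 80·1·1 = 161; y_2 = 9·1 + 1·9 = 18.
  From (x_2, y_2) = (161, 18): x_3 = 9·161 + 80·1·18 = 2889; y_3 = 9·18 + 1·161 = 323.
  From (x_3, y_3) = (2889, 323): x_4 = 9·2889 + 80·1·323 = 51841; y_4 = 9·323 + 1·2889 = 5796.
  From (x_4, y_4) = (51841, 5796): x_5 = 9·51841 + 80·1·5796 = 930249; y_5 = 9·5796 + 1·51841 = 104005.
  From (x_5, y_5) = (930249, 104005): x_6 = 9·930249 + 80·1·104005 = 16692641; y_6 = 9·104005 + 1·930249 = 1866294.
  From (x_6, y_6) = (16692641, 1866294): x_7 = 9·16692641 + 80·1·1866294 = 299537289; y_7 = 9·1866294 + 1·16692641 = 33489287.
  From (x_7, y_7) = (299537289, 33489287): x_8 = 9·299537289 + 80·1·33489287 = 5374978561; y_8 = 9·33489287 + 1·299537289 = 600940872.
Step 3: Verify x_8² - 80·y_8² = 28890394531209630721 - 28890394531209630720 = 1 (should be 1). ✓

(x_1, y_1) = (9, 1); (x_8, y_8) = (5374978561, 600940872).


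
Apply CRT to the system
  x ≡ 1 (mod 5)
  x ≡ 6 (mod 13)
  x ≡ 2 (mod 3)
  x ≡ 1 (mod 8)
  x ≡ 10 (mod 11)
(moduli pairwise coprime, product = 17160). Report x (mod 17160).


Product of moduli M = 5 · 13 · 3 · 8 · 11 = 17160.
Merge one congruence at a time:
  Start: x ≡ 1 (mod 5).
  Combine with x ≡ 6 (mod 13); new modulus lcm = 65.
    Write x = 1 + 5·t and substitute into x ≡ 6 (mod 13): 5·t ≡ 6 − 1 = 5 (mod 13).
    The inverse of 5 mod 13 is 8 (since 5·8 = 40 = 3·13 + 1), so t ≡ 8·5 = 40 ≡ 1 (mod 13).
    Then x = 1 + 5·1 = 6, valid modulo lcm(5, 13) = 65: x ≡ 6 (mod 65).
  Combine with x ≡ 2 (mod 3); new modulus lcm = 195.
    Write x = 6 + 65·t and substitute into x ≡ 2 (mod 3): 65·t ≡ 2 − 6 = -4 (mod 3).
    Reduce coefficients mod 3: 2·t ≡ 2 (mod 3).
    The inverse of 2 mod 3 is 2 (since 2·2 = 4 = 1·3 + 1), so t ≡ 2·2 = 4 ≡ 1 (mod 3).
    Then x = 6 + 65·1 = 71, valid modulo lcm(65, 3) = 195: x ≡ 71 (mod 195).
  Combine with x ≡ 1 (mod 8); new modulus lcm = 1560.
    Write x = 71 + 195·t and substitute into x ≡ 1 (mod 8): 195·t ≡ 1 − 71 = -70 (mod 8).
    Reduce coefficients mod 8: 3·t ≡ 2 (mod 8).
    The inverse of 3 mod 8 is 3 (since 3·3 = 9 = 1·8 + 1), so t ≡ 3·2 = 6 ≡ 6 (mod 8).
    Then x = 71 + 195·6 = 1241, valid modulo lcm(195, 8) = 1560: x ≡ 1241 (mod 1560).
  Combine with x ≡ 10 (mod 11); new modulus lcm = 17160.
    Write x = 1241 + 1560·t and substitute into x ≡ 10 (mod 11): 1560·t ≡ 10 − 1241 = -1231 (mod 11).
    Reduce coefficients mod 11: 9·t ≡ 1 (mod 11).
    The inverse of 9 mod 11 is 5 (since 9·5 = 45 = 4·11 + 1), so t ≡ 5·1 = 5 ≡ 5 (mod 11).
    Then x = 1241 + 1560·5 = 9041, valid modulo lcm(1560, 11) = 17160: x ≡ 9041 (mod 17160).
Verify against each original: 9041 mod 5 = 1, 9041 mod 13 = 6, 9041 mod 3 = 2, 9041 mod 8 = 1, 9041 mod 11 = 10.

x ≡ 9041 (mod 17160).


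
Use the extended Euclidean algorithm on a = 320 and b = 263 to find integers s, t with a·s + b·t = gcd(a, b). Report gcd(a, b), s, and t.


Euclidean algorithm on (320, 263) — divide until remainder is 0:
  320 = 1 · 263 + 57
  263 = 4 · 57 + 35
  57 = 1 · 35 + 22
  35 = 1 · 22 + 13
  22 = 1 · 13 + 9
  13 = 1 · 9 + 4
  9 = 2 · 4 + 1
  4 = 4 · 1 + 0
gcd(320, 263) = 1.
Track Bezout coefficients alongside the remainders: start with r₀ = 320 = a·1 + b·0 (s = 1, t = 0) and r₁ = 263 = a·0 + b·1 (s = 0, t = 1); each new remainder r_{k+1} = r_{k-1} − q_k·r_k inherits s_{k+1} = s_{k-1} − q_k·s_k, t_{k+1} = t_{k-1} − q_k·t_k, so r_k = a·s_k + b·t_k at every step:
  q = 1: r = 57, s = 1 − 1·0 = 1, t = 0 − 1·1 = -1  (check: 320·1 + 263·(-1) = 57)
  q = 4: r = 35, s = 0 − 4·1 = -4, t = 1 − 4·(-1) = 5  (check: 320·(-4) + 263·5 = 35)
  q = 1: r = 22, s = 1 − 1·(-4) = 5, t = -1 − 1·5 = -6  (check: 320·5 + 263·(-6) = 22)
  q = 1: r = 13, s = -4 − 1·5 = -9, t = 5 − 1·(-6) = 11  (check: 320·(-9) + 263·11 = 13)
  q = 1: r = 9, s = 5 − 1·(-9) = 14, t = -6 − 1·11 = -17  (check: 320·14 + 263·(-17) = 9)
  q = 1: r = 4, s = -9 − 1·14 = -23, t = 11 − 1·(-17) = 28  (check: 320·(-23) + 263·28 = 4)
  q = 2: r = 1, s = 14 − 2·(-23) = 60, t = -17 − 2·28 = -73  (check: 320·60 + 263·(-73) = 1)
The row with r = 1 (the gcd) gives the Bezout coefficients s = 60, t = -73.
Result: 320 · (60) + 263 · (-73) = 1.

gcd(320, 263) = 1; s = 60, t = -73 (check: 320·60 + 263·(-73) = 1).


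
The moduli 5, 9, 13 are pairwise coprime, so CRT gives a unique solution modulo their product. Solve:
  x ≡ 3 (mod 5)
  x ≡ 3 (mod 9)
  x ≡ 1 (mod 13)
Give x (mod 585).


Moduli 5, 9, 13 are pairwise coprime; by CRT there is a unique solution modulo M = 5 · 9 · 13 = 585.
Solve pairwise, accumulating the modulus:
  Start with x ≡ 3 (mod 5).
  Combine with x ≡ 3 (mod 9): since gcd(5, 9) = 1, we get a unique residue mod 45.
    Write x = 3 + 5·t and substitute into x ≡ 3 (mod 9): 5·t ≡ 3 − 3 = 0 (mod 9).
    The inverse of 5 mod 9 is 2 (since 5·2 = 10 = 1·9 + 1), so t ≡ 2·0 = 0 ≡ 0 (mod 9).
    Then x = 3 + 5·0 = 3, valid modulo lcm(5, 9) = 45: x ≡ 3 (mod 45).
  Combine with x ≡ 1 (mod 13): since gcd(45, 13) = 1, we get a unique residue mod 585.
    Write x = 3 + 45·t and substitute into x ≡ 1 (mod 13): 45·t ≡ 1 − 3 = -2 (mod 13).
    Reduce coefficients mod 13: 6·t ≡ 11 (mod 13).
    The inverse of 6 mod 13 is 11 (since 6·11 = 66 = 5·13 + 1), so t ≡ 11·11 = 121 ≡ 4 (mod 13).
    Then x = 3 + 45·4 = 183, valid modulo lcm(45, 13) = 585: x ≡ 183 (mod 585).
Verify: 183 mod 5 = 3 ✓, 183 mod 9 = 3 ✓, 183 mod 13 = 1 ✓.

x ≡ 183 (mod 585).


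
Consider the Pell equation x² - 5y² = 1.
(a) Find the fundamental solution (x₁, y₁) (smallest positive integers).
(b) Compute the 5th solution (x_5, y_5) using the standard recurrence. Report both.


Step 1: Find the fundamental solution (x₁, y₁) of x² - 5y² = 1.
  Expand √5 as a continued fraction. a₀ = ⌊√5⌋ = 2; iterate m_{k+1} = d_k·a_k − m_k, d_{k+1} = (5 − m_{k+1}²)/d_k, a_{k+1} = ⌊(a₀ + m_{k+1})/d_{k+1}⌋ (starting m₀ = 0, d₀ = 1), with convergents p_k = a_k·p_{k-1} + p_{k-2}, q_k = a_k·q_{k-1} + q_{k-2} (p₋₁ = 1, q₋₁ = 0):
  k = 0: a₀ = 2; p₀/q₀ = 2/1; p₀² − 5·q₀² = 4 − 5 = -1.
  k = 1: m = 2, d = 1, a = ⌊(2 + 2)/1⌋ = 4; p/q = (4·2 + 1)/(4·1 + 0) = 9/4; p² − 5·q² = 81 − 80 = 1.
  The first convergent with p² − 5·q² = 1 gives the fundamental solution (x₁, y₁) = (9, 4).
Step 2: Apply the recurrence (x_{n+1}, y_{n+1}) = (x₁x_n + 5y₁y_n, x₁y_n + y₁x_n) repeatedly.
  From (x_1, y_1) = (9, 4): x_2 = 9·9 + 5·4·4 = 161; y_2 = 9·4 + 4·9 = 72.
  From (x_2, y_2) = (161, 72): x_3 = 9·161 + 5·4·72 = 2889; y_3 = 9·72 + 4·161 = 1292.
  From (x_3, y_3) = (2889, 1292): x_4 = 9·2889 + 5·4·1292 = 51841; y_4 = 9·1292 + 4·2889 = 23184.
  From (x_4, y_4) = (51841, 23184): x_5 = 9·51841 + 5·4·23184 = 930249; y_5 = 9·23184 + 4·51841 = 416020.
Step 3: Verify x_5² - 5·y_5² = 865363202001 - 865363202000 = 1 (should be 1). ✓

(x_1, y_1) = (9, 4); (x_5, y_5) = (930249, 416020).


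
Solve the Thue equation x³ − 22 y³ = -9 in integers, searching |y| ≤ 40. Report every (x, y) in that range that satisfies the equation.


The equation is x³ - 22y³ = -9. For fixed y, x³ = 22·y³ − 9, so a solution requires the RHS to be a perfect cube.
Strategy: iterate y from -40 to 40, compute RHS = 22·y³ − 9, and check whether it is a (positive or negative) perfect cube.
Check small values of y:
  y = 0: RHS = -9 is not a perfect cube.
  y = 1: RHS = 13 is not a perfect cube.
  y = -1: RHS = -31 is not a perfect cube.
  y = 2: RHS = 167 is not a perfect cube.
  y = -2: RHS = -185 is not a perfect cube.
  y = 3: RHS = 585 is not a perfect cube.
  y = -3: RHS = -603 is not a perfect cube.
Continuing the search up to |y| = 40 finds no solutions either.
No (x, y) in the scanned range satisfies the equation.

No integer solutions with |y| ≤ 40.


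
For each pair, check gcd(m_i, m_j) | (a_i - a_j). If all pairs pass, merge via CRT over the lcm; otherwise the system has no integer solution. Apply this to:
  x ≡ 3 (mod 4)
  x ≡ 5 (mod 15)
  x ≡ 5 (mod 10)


Moduli 4, 15, 10 are not pairwise coprime, so CRT works modulo lcm(m_i) when all pairwise compatibility conditions hold.
Pairwise compatibility: gcd(m_i, m_j) must divide a_i - a_j for every pair.
Merge one congruence at a time:
  Start: x ≡ 3 (mod 4).
  Combine with x ≡ 5 (mod 15): gcd(4, 15) = 1; 5 - 3 = 2, which IS divisible by 1, so compatible.
    Write x = 3 + 4·t and substitute into x ≡ 5 (mod 15): 4·t ≡ 5 − 3 = 2 (mod 15).
    The inverse of 4 mod 15 is 4 (since 4·4 = 16 = 1·15 + 1), so t ≡ 4·2 = 8 ≡ 8 (mod 15).
    Then x = 3 + 4·8 = 35, valid modulo lcm(4, 15) = 60: x ≡ 35 (mod 60).
  Combine with x ≡ 5 (mod 10): gcd(60, 10) = 10; 5 - 35 = -30, which IS divisible by 10, so compatible.
    Write x = 35 + 60·t and substitute into x ≡ 5 (mod 10): 60·t ≡ 5 − 35 = -30 (mod 10).
    Divide the congruence (and modulus) by g = 10: 6·t ≡ -3 (mod 1).
    Modulo 1 every t works; take t = 0.
    Then x = 35 + 60·0 = 35, valid modulo lcm(60, 10) = 60: x ≡ 35 (mod 60).
Verify: 35 mod 4 = 3, 35 mod 15 = 5, 35 mod 10 = 5.

x ≡ 35 (mod 60).
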